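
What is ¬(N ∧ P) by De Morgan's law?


De Morgan's law: ¬(P ∧ Q) ≡ ¬P ∨ ¬Q
¬(N ∧ P) = ¬N ∨ ¬P

¬N ∨ ¬P


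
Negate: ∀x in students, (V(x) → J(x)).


Original: ∀x (V(x) → J(x))
Rule: ¬∀→∃, ¬∃→∀, negate predicate.
Negation: ∃x (V(x) ∧ ¬J(x))

∃x (V(x) ∧ ¬J(x))


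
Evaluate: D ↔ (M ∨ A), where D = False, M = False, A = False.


D = False, M = False, A = False
Step 1: M ∨ A = False OR False = False
Step 2: D ↔ (False): true when both sides have same truth value.
Result: False ↔ False = True

True


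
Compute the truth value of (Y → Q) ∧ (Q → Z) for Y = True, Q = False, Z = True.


Y = True, Q = False, Z = True
Step 1: Y → Q is false only when Y=True and Q=False. Result: False
Step 2: Q → Z is false only when Q=True and Z=False. Result: True
Step 3: False ∧ True = False

False


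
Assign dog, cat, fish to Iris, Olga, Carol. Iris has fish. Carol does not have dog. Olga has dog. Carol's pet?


From clues:
  Olga → dog
  Iris → fish
By elimination, Carol gets the remaining.

cat


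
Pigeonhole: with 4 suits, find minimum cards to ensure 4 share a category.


Pigeonhole: to guarantee k in one of n categories, need (k-1)×n + 1.
k = 4, n = 4
Minimum = (4-1) × 4 + 1 = 3 × 4 + 1

13


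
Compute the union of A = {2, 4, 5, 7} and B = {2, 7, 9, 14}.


A = {2, 4, 5, 7}
B = {2, 7, 9, 14}
Operation: union
All elements combined: 2, 4, 5, 7, 9, 14

{2, 4, 5, 7, 9, 14}


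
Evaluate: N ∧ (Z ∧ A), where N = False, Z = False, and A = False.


N = False, Z = False, A = False
Step 1: Z ∧ A = False AND False = False
Step 2: N ∧ False = False AND False = False
AND is true only when ALL operands are true.

False


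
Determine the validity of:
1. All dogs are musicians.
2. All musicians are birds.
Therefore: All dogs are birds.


Premise 1: All dogs are musicians.
Premise 2: All musicians are birds.
Conclusion: All dogs are birds.
Barbara syllogism (AAA-1): All A are B, All B are C → All A are C.
Middle term (musicians) distributed in premise 2.

Valid


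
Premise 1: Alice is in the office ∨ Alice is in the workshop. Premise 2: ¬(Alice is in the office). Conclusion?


Disjunctive syllogism: P ∨ Q, ¬P ⊢ Q
Disjunction: Alice is in the office ∨ Alice is in the workshop
We know it is not the case that Alice is in the office.
By disjunctive syllogism, the other disjunct must be true.

Alice is in the workshop


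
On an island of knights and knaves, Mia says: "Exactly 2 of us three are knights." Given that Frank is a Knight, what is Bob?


Mia claims exactly 2 knights among Mia, Frank, Bob.
Given: Frank is a Knight.

Case 1: Mia is a Knight (tells truth)
  Then exactly 2 of the three are knights.
  Counting Mia, Frank: 2 knight(s) so far. Need 0 more → Bob = Knave.
Case 2: Mia is a Knave (lies)
  Then the count is NOT 2.
  If Bob = Knight, count = 2 = 2 → claim would be true, contradicts lie.
  If Bob = Knave, count = 1 ≠ 2 → lie confirmed ✓

Bob is a Knave.

Knave


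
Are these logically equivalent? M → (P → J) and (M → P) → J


Expression 1: M → (P → J)
Expression 2: (M → P) → J
Truth table (M P J | Expr1 Expr2):
  T T T |   T     T
  T T F |   F     F
  T F T |   T     T
  T F F |   T     T
  F T T |   T     T
  F T F |   T     F   ← differ
  F F T |   T     T
  F F F |   T     F   ← differ
Counterexample: M=F, P=T, J=F gives Expr1 = T but Expr2 = F, so the expressions are NOT logically equivalent.

No


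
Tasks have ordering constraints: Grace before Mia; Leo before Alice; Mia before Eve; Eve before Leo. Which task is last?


Constraints: Grace before Mia; Leo before Alice; Mia before Eve; Eve before Leo
The last task can have nothing scheduled after it, so it must never appear on the left of a 'before'.
Tasks appearing before some other task: Grace, Leo, Mia, Eve.
The only task not in that list is Alice → it is last.

Alice


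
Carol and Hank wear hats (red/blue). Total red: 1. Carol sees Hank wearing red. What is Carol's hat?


Total red = 1, Hank = red
Red accounted for: 1
Remaining for Carol: 0
Carol's hat is blue.

blue


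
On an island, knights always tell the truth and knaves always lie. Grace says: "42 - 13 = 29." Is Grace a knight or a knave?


Statement: "42 - 13 = 29."
Actual: 42 - 13 = 29
Claimed: 29
Statement is TRUE → Grace tells the truth → Knight

Knight


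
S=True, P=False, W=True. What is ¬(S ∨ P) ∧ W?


S = True, P = False, W = True
Expression: ¬(S ∨ P) ∧ W
Step 1: S ∨ P = True OR False = True
Step 2: ¬(S ∨ P) = NOT True = False
Step 3: (False) ∧ W = False AND True = False

False


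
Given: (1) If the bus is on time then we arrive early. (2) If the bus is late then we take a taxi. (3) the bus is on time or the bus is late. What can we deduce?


Constructive dilemma: (P → Q) ∧ (R → S), P ∨ R ⊢ Q ∨ S
Premise 1: the bus is on time → we arrive early
Premise 2: the bus is late → we take a taxi
Premise 3: the bus is on time ∨ the bus is late
Case 1: Assuming the bus is on time, then by Premise 1, we arrive early.
Case 2: Assuming the bus is late, then by Premise 2, we take a taxi.
Since one of the bus is on time or the bus is late must hold, we get we arrive early or we take a taxi.

We arrive early or we take a taxi.


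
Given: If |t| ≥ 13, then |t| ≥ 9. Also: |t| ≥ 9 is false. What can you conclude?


Modus tollens: P → Q, ¬Q ⊢ ¬P
P: |t| ≥ 13
Q: |t| ≥ 9
We have P → Q and Q is false.
By modus tollens, P must be false.

It is not the case that |t| ≥ 13


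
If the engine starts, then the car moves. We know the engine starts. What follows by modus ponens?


Modus ponens: P → Q, P ⊢ Q
P: the engine starts
Q: the car moves
We have P → Q and P is true.
By modus ponens, Q must be true.

The car moves


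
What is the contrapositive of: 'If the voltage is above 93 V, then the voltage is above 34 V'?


Original: If the voltage is above 93 V, then the voltage is above 34 V
Contrapositive: If ¬Q, then ¬P
Negate Q: not (the voltage is above 34 V)
Negate P: not (the voltage is above 93 V)

If not (the voltage is above 34 V), then not (the voltage is above 93 V).


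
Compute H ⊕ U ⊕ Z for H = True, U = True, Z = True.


H = True, U = True, Z = True
Step 1: H ⊕ U = True XOR True = False
Step 2: False ⊕ Z = False XOR True = True
XOR is true when an odd number of operands are true.

True


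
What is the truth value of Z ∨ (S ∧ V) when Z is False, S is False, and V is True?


Z = False, S = False, V = True
Step 1: S ∧ V = False AND True = False
Step 2: Z ∨ False = False OR False = False
AND evaluated first (higher precedence); then OR applied.

False


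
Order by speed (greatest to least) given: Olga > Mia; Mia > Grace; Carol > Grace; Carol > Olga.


Constraints: Olga > Mia; Mia > Grace; Carol > Grace; Carol > Olga
Method: at each step, the next-highest is the one remaining person who never appears on the smaller side of a constraint between remaining people.
  Step 1: remaining {Carol, Olga, Grace, Mia}; on the smaller side: {Olga, Grace, Mia} → Carol is next (Carol > Grace; Carol > Olga).
  Step 2: remaining {Olga, Grace, Mia}; on the smaller side: {Grace, Mia} → Olga is next (Olga > Mia).
  Step 3: remaining {Grace, Mia}; on the smaller side: {Grace} → Mia is next (Mia > Grace).
  Step 4: only Grace remains → lowest.
Final ranking (highest to lowest):

Carol > Olga > Mia > Grace


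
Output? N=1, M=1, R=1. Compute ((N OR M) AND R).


N OR M = 1|1 = 1
1 AND 1 = 1

1


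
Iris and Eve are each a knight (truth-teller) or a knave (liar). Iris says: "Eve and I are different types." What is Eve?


Iris says: "Eve and I are different types."
Case 1: Iris is a Knight (truth-teller)
  Statement is true → they ARE different → Eve is a Knave
Case 2: Iris is a Knave (liar)
  Statement is false → they are NOT different → Eve is a Knave
In both cases, Eve is a Knave.

Knave


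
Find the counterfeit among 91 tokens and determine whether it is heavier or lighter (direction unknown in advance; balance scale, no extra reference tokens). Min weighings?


Let n = 91. 182 possibilities (n tokens × lighter/heavier); each weighing has 3 outcomes.
Bound for k weighings: say the first weighing puts j tokens on each pan. If it tips, the 2j weighed tokens remain suspects (each with a known direction) and k-1 weighings give 3^(k-1) outcomes; 3^(k-1) is odd, so 2j ≤ 3^(k-1) - 1. If it balances, the n - 2j unweighed tokens remain with direction unknown: 2(n - 2j) ≤ 3^(k-1) - 1 by the same parity argument. Adding, n ≤ (3^(k-1) - 1) + (3^(k-1) - 1)/2 = (3^k - 3)/2, and the classical three-group strategy achieves this (3 tokens in 2 weighings, 12 in 3, 39 in 4, 120 in 5).
So we need the smallest k with (3^k - 3)/2 ≥ 91.
k = 4: (3^4 - 3)/2 = 39 < 91 ✗
k = 5: (3^5 - 3)/2 = 120 ≥ 91 ✓

5


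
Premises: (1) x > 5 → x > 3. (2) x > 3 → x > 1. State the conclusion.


Hypothetical syllogism: P → Q, Q → R ⊢ P → R
Premise 1: x > 5 → x > 3
Premise 2: x > 3 → x > 1
Chain the implications: the middle term (x > 3) links the two.
Conclusion: If x > 5, then x > 1.

If x > 5, then x > 1.


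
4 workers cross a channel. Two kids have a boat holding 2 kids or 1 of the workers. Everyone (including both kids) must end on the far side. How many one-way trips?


Per crossing of one of the workers: kids→, one←, one of the workers→, one← = 4 trips
4 × 4 = 16, + 1 final kids→ = 17
Minimum trips = 17

17


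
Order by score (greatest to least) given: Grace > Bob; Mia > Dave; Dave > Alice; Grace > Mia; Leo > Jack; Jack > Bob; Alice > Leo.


Constraints: Grace > Bob; Mia > Dave; Dave > Alice; Grace > Mia; Leo > Jack; Jack > Bob; Alice > Leo
Method: at each step, the next-highest is the one remaining person who never appears on the smaller side of a constraint between remaining people.
  Step 1: remaining {Jack, Alice, Dave, Bob, Grace, Mia, Leo}; on the smaller side: {Jack, Alice, Dave, Bob, Mia, Leo} → Grace is next (Grace > Bob; Grace > Mia).
  Step 2: remaining {Jack, Alice, Dave, Bob, Mia, Leo}; on the smaller side: {Jack, Alice, Dave, Bob, Leo} → Mia is next (Mia > Dave).
  Step 3: remaining {Jack, Alice, Dave, Bob, Leo}; on the smaller side: {Jack, Alice, Bob, Leo} → Dave is next (Dave > Alice).
  Step 4: remaining {Jack, Alice, Bob, Leo}; on the smaller side: {Jack, Bob, Leo} → Alice is next (Alice > Leo).
  Step 5: remaining {Jack, Bob, Leo}; on the smaller side: {Jack, Bob} → Leo is next (Leo > Jack).
  Step 6: remaining {Jack, Bob}; on the smaller side: {Bob} → Jack is next (Jack > Bob).
  Step 7: only Bob remains → lowest.
Final ranking (highest to lowest):

Grace > Mia > Dave > Alice > Leo > Jack > Bob


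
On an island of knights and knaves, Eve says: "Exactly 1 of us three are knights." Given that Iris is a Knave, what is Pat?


Eve claims exactly 1 knights among Eve, Iris, Pat.
Given: Iris is a Knave.

Case 1: Eve is a Knight (tells truth)
  Then exactly 1 of the three are knights.
  Counting Eve, Iris: 1 knight(s) so far. Need 0 more → Pat = Knave.
Case 2: Eve is a Knave (lies)
  Then the count is NOT 1.
  If Pat = Knight, count = 1 = 1 → claim would be true, contradicts lie.
  If Pat = Knave, count = 0 ≠ 1 → lie confirmed ✓

Pat is a Knave.

Knave


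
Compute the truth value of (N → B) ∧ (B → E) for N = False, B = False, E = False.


N = False, B = False, E = False
Step 1: N → B is false only when N=True and B=False. Result: True
Step 2: B → E is false only when B=True and E=False. Result: True
Step 3: True ∧ True = True

True


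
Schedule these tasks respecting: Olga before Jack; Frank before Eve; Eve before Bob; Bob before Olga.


Constraints: Olga before Jack; Frank before Eve; Eve before Bob; Bob before Olga
Method: repeatedly schedule the remaining task that has no remaining task required before it.
  Step 1: remaining {Olga, Bob, Frank, Eve, Jack}; every task except Frank still has a predecessor pending → schedule Frank.
  Step 2: remaining {Olga, Bob, Eve, Jack}; every task except Eve still has a predecessor pending → schedule Eve.
  Step 3: remaining {Olga, Bob, Jack}; every task except Bob still has a predecessor pending → schedule Bob.
  Step 4: remaining {Olga, Jack}; every task except Olga still has a predecessor pending → schedule Olga.
  Step 5: only Jack remains → schedule Jack.
Resulting order:

Frank → Eve → Bob → Olga → Jack


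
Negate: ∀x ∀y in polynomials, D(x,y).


Original: ∀x ∀y D(x,y)
Rule: ¬∀→∃, ¬∃→∀, negate predicate.
Negation: ∃x ∃y ¬D(x,y)

∃x ∃y ¬D(x,y)


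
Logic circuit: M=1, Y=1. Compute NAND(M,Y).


M AND Y = 1
NOT(1) = 0

0


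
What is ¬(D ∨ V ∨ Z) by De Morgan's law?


De Morgan's law: ¬(P ∨ Q ∨ R) ≡ ¬P ∧ ¬Q ∧ ¬R
¬(D ∨ V ∨ Z) = ¬D ∧ ¬V ∧ ¬Z

¬D ∧ ¬V ∧ ¬Z


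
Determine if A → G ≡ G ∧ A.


Expression 1: A → G
Expression 2: G ∧ A
Truth table (A G | Expr1 Expr2):
  T T |   T     T
  T F |   F     F
  F T |   T     F   ← differ
  F F |   T     F   ← differ
Counterexample: A=F, G=T gives Expr1 = T but Expr2 = F, so the expressions are NOT logically equivalent.

No


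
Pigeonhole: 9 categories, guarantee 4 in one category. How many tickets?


Pigeonhole: to guarantee k in one of n categories, need (k-1)×n + 1.
k = 4, n = 9
Minimum = (4-1) × 9 + 1 = 3 × 9 + 1

28


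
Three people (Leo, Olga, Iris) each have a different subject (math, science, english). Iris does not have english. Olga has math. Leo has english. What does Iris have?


From clues:
  Leo → english
  Olga → math
By elimination, Iris gets the remaining.

science


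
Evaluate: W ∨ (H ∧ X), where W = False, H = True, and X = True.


W = False, H = True, X = True
Step 1: H ∧ X = True AND True = True
Step 2: W ∨ True = False OR True = True
AND evaluated first (higher precedence); then OR applied.

True


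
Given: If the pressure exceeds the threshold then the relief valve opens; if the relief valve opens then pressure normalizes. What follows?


Hypothetical syllogism: P → Q, Q → R ⊢ P → R
Premise 1: the pressure exceeds the threshold → the relief valve opens
Premise 2: the relief valve opens → pressure normalizes
Chain the implications: the middle term (the relief valve opens) links the two.
Conclusion: If the pressure exceeds the threshold, then pressure normalizes.

If the pressure exceeds the threshold, then pressure normalizes.


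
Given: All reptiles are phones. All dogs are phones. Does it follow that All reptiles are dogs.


Premise 1: All reptiles are phones.
Premise 2: All dogs are phones.
Conclusion: All reptiles are dogs.
Fallacy: undistributed middle. phones is predicate in both.
Counterexample: reptiles and dogs could be disjoint subsets of phones.

Invalid


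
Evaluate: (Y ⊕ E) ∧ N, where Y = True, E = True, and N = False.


Y = True, E = True, N = False
Step 1: Y ⊕ E = True XOR True = False
Step 2: False ∧ N = False AND False = False
XOR true when exactly one of Y,E is true; then AND with N.

False


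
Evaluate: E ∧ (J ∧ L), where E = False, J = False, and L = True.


E = False, J = False, L = True
Step 1: J ∧ L = False AND True = False
Step 2: E ∧ False = False AND False = False
AND is true only when ALL operands are true.

False


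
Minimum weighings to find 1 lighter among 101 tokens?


Each weighing has 3 outcomes (left heavy / balance / right heavy), so k weighings distinguish at most 3^k cases; splitting into three near-equal groups achieves this.
Need 3^k ≥ 101: 3^4 = 81 < 101 ≤ 3^5 = 243
k = ⌈log₃(101)⌉ = 5

5


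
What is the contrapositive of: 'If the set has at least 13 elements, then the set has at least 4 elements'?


Original: If the set has at least 13 elements, then the set has at least 4 elements
Contrapositive: If ¬Q, then ¬P
Negate Q: not (the set has at least 4 elements)
Negate P: not (the set has at least 13 elements)

If not (the set has at least 4 elements), then not (the set has at least 13 elements).


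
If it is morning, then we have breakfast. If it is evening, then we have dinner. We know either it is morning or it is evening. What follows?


Constructive dilemma: (P → Q) ∧ (R → S), P ∨ R ⊢ Q ∨ S
Premise 1: it is morning → we have breakfast
Premise 2: it is evening → we have dinner
Premise 3: it is morning ∨ it is evening
Case 1: Assuming it is morning, then by Premise 1, we have breakfast.
Case 2: Assuming it is evening, then by Premise 2, we have dinner.
Since one of it is morning or it is evening must hold, we get we have breakfast or we have dinner.

We have breakfast or we have dinner.


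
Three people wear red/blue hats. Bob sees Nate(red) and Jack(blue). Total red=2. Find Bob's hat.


Total red = 2, seen red = 1
Own red = 2 - 1 = 1
Bob's hat is red.

red


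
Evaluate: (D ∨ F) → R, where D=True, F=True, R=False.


D = True, F = True, R = False
Expression: (D ∨ F) → R
Step 1: D ∨ F = True OR True = True
Step 2: (True) → R = True → False (false only if antecedent True and consequent False) = False

False


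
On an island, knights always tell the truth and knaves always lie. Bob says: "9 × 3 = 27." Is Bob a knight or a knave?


Statement: "9 × 3 = 27."
Actual: 9 × 3 = 27
Claimed: 27
Statement is TRUE → Bob tells the truth → Knight

Knight


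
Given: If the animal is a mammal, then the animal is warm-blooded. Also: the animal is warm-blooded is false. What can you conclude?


Modus tollens: P → Q, ¬Q ⊢ ¬P
P: the animal is a mammal
Q: the animal is warm-blooded
We have P → Q and Q is false.
By modus tollens, P must be false.

It is not the case that the animal is a mammal


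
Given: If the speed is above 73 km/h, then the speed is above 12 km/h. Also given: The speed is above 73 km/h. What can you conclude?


Modus ponens: P → Q, P ⊢ Q
P: the speed is above 73 km/h
Q: the speed is above 12 km/h
We have P → Q and P is true.
By modus ponens, Q must be true.

The speed is above 12 km/h


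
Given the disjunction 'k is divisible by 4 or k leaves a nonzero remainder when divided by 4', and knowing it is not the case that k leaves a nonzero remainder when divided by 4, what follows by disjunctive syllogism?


Disjunctive syllogism: P ∨ Q, ¬P ⊢ Q
Disjunction: k is divisible by 4 ∨ k leaves a nonzero remainder when divided by 4
We know it is not the case that k leaves a nonzero remainder when divided by 4.
By disjunctive syllogism, the other disjunct must be true.

k is divisible by 4


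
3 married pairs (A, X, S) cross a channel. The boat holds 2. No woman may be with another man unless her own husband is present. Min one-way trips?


Label couples A, X, S (H = husband, W = wife).
Counting alone: 6 people, the boat carries 2 and someone must bring it back, so each round trip nets at most +1 on the far side until the last crossing → at least 9 trips. The jealousy constraint makes 9 impossible; the shortest valid schedule has 11:
1. WA+WX →  (far: WA,WX; near: HA,HX,HS,WS)
2. WA ←       (far: WX; near: HA,HX,HS,WA,WS)
3. WA+WS →  (far: WA,WX,WS; near: HA,HX,HS)
4. WA ←       (far: WX,WS; near: HA,HX,HS,WA)
5. HX+HS →  (far: HX,WX,HS,WS; near: HA,WA)
6. HX+WX ←  (far: HS,WS; near: HA,WA,HX,WX)
7. HA+HX →  (far: HA,HX,HS,WS; near: WA,WX)
8. WS ←       (far: HA,HX,HS; near: WA,WX,WS)
9. WA+WX →  (far: HA,WA,HX,WX,HS; near: WS)
10. HS ←      (far: HA,WA,HX,WX; near: HS,WS)
11. HS+WS → (far: all six; near: empty)
In every state each wife is either with her husband or with no other man.
Minimum trips = 11

11


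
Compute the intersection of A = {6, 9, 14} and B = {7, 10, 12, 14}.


A = {6, 9, 14}
B = {7, 10, 12, 14}
Operation: intersection
Elements in both: 14

{14}


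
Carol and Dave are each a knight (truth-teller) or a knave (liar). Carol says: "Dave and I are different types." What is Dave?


Carol says: "Dave and I are different types."
Case 1: Carol is a Knight (truth-teller)
  Statement is true → they ARE different → Dave is a Knave
Case 2: Carol is a Knave (liar)
  Statement is false → they are NOT different → Dave is a Knave
In both cases, Dave is a Knave.

Knave


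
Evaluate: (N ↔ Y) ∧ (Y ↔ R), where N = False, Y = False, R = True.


N = False, Y = False, R = True
Step 1: N ↔ Y is true when N and Y have the same value. Result: True
Step 2: Y ↔ R is true when Y and R have the same value. Result: False
Step 3: True ∧ False = False

False


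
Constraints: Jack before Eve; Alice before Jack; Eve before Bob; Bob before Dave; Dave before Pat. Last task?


Constraints: Jack before Eve; Alice before Jack; Eve before Bob; Bob before Dave; Dave before Pat
The last task can have nothing scheduled after it, so it must never appear on the left of a 'before'.
Tasks appearing before some other task: Jack, Alice, Eve, Bob, Dave.
The only task not in that list is Pat → it is last.

Pat


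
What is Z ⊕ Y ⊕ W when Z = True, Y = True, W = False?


Z = True, Y = True, W = False
Step 1: Z ⊕ Y = True XOR True = False
Step 2: False ⊕ W = False XOR False = False
XOR is true when an odd number of operands are true.

False


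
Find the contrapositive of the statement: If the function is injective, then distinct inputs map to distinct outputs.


Original: If the function is injective, then distinct inputs map to distinct outputs
Contrapositive: If ¬Q, then ¬P
Negate Q: not (distinct inputs map to distinct outputs)
Negate P: not (the function is injective)

If not (distinct inputs map to distinct outputs), then not (the function is injective).


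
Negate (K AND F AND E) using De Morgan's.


De Morgan's law: ¬(P ∧ Q ∧ R) ≡ ¬P ∨ ¬Q ∨ ¬R
¬(K ∧ F ∧ E) = ¬K ∨ ¬F ∨ ¬E

¬K ∨ ¬F ∨ ¬E


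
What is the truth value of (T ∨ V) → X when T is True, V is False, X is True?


T = True, V = False, X = True
Step 1: T ∨ V = True OR False = True
Step 2: (True) → X: false only when antecedent=True and X=False.
Result: True

True


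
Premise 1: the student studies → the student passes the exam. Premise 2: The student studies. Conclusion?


Modus ponens: P → Q, P ⊢ Q
P: the student studies
Q: the student passes the exam
We have P → Q and P is true.
By modus ponens, Q must be true.

The student passes the exam


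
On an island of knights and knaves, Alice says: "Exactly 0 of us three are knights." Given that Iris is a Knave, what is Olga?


Alice claims exactly 0 knights among Alice, Iris, Olga.
Given: Iris is a Knave.

Case 1: Alice is a Knight (tells truth)
  Then exactly 0 of the three are knights.
  Counting Alice, Iris: 1 knight(s) so far. Need -1 more → impossible.
Case 2: Alice is a Knave (lies)
  Then the count is NOT 0.
  If Olga = Knave, count = 0 = 0 → claim would be true, contradicts lie.
  If Olga = Knight, count = 1 ≠ 0 → lie confirmed ✓

Olga is a Knight.

Knight


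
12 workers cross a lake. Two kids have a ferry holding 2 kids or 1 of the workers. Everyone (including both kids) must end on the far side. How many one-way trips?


Per crossing of one of the workers: kids→, one←, one of the workers→, one← = 4 trips
12 × 4 = 48, + 1 final kids→ = 49
Minimum trips = 49

49


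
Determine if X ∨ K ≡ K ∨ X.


Expression 1: X ∨ K
Expression 2: K ∨ X
Truth table (X K | Expr1 Expr2):
  T T |   T     T
  T F |   T     T
  F T |   T     T
  F F |   F     F
All 4 rows agree, so the expressions are logically equivalent.

Yes


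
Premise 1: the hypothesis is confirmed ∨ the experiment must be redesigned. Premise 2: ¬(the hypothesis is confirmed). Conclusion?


Disjunctive syllogism: P ∨ Q, ¬P ⊢ Q
Disjunction: the hypothesis is confirmed ∨ the experiment must be redesigned
We know it is not the case that the hypothesis is confirmed.
By disjunctive syllogism, the other disjunct must be true.

The experiment must be redesigned


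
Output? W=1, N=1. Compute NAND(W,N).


W AND N = 1
NOT(1) = 0

0


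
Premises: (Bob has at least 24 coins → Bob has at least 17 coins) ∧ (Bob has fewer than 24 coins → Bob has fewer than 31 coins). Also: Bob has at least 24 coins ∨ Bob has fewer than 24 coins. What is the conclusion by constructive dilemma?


Constructive dilemma: (P → Q) ∧ (R → S), P ∨ R ⊢ Q ∨ S
Premise 1: Bob has at least 24 coins → Bob has at least 17 coins
Premise 2: Bob has fewer than 24 coins → Bob has fewer than 31 coins
Premise 3: Bob has at least 24 coins ∨ Bob has fewer than 24 coins
Case 1: Assuming Bob has at least 24 coins, then by Premise 1, Bob has at least 17 coins.
Case 2: Assuming Bob has fewer than 24 coins, then by Premise 2, Bob has fewer than 31 coins.
Since one of Bob has at least 24 coins or Bob has fewer than 24 coins must hold, we get Bob has at least 17 coins or Bob has fewer than 31 coins.

Bob has at least 17 coins or Bob has fewer than 31 coins.


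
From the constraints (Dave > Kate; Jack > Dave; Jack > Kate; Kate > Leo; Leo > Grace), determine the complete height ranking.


Constraints: Dave > Kate; Jack > Dave; Jack > Kate; Kate > Leo; Leo > Grace
Method: at each step, the next-highest is the one remaining person who never appears on the smaller side of a constraint between remaining people.
  Step 1: remaining {Dave, Leo, Kate, Jack, Grace}; on the smaller side: {Dave, Leo, Kate, Grace} → Jack is next (Jack > Dave; Jack > Kate).
  Step 2: remaining {Dave, Leo, Kate, Grace}; on the smaller side: {Leo, Kate, Grace} → Dave is next (Dave > Kate).
  Step 3: remaining {Leo, Kate, Grace}; on the smaller side: {Leo, Grace} → Kate is next (Kate > Leo).
  Step 4: remaining {Leo, Grace}; on the smaller side: {Grace} → Leo is next (Leo > Grace).
  Step 5: only Grace remains → lowest.
Final ranking (highest to lowest):

Jack > Dave > Kate > Leo > Grace


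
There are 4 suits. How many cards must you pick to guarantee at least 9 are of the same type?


Pigeonhole: to guarantee k in one of n categories, need (k-1)×n + 1.
k = 9, n = 4
Minimum = (9-1) × 4 + 1 = 8 × 4 + 1

33


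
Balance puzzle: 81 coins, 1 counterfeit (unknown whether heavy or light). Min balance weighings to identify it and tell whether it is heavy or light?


Let n = 81. 162 possibilities (n coins × lighter/heavier); each weighing has 3 outcomes.
Bound for k weighings: say the first weighing puts j coins on each pan. If it tips, the 2j weighed coins remain suspects (each with a known direction) and k-1 weighings give 3^(k-1) outcomes; 3^(k-1) is odd, so 2j ≤ 3^(k-1) - 1. If it balances, the n - 2j unweighed coins remain with direction unknown: 2(n - 2j) ≤ 3^(k-1) - 1 by the same parity argument. Adding, n ≤ (3^(k-1) - 1) + (3^(k-1) - 1)/2 = (3^k - 3)/2, and the classical three-group strategy achieves this (3 coins in 2 weighings, 12 in 3, 39 in 4, 120 in 5).
So we need the smallest k with (3^k - 3)/2 ≥ 81.
k = 4: (3^4 - 3)/2 = 39 < 81 ✗
k = 5: (3^5 - 3)/2 = 120 ≥ 81 ✓

5


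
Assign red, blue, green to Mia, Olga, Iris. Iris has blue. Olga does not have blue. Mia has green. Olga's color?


From clues:
  Iris → blue
  Mia → green
By elimination, Olga gets the remaining.

red


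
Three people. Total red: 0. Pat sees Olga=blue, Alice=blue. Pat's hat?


Total red = 0, seen red = 0
Own red = 0 - 0 = 0
Pat's hat is blue.

blue


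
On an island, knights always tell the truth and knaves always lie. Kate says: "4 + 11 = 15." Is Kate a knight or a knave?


Statement: "4 + 11 = 15."
Actual: 4 + 11 = 15
Claimed: 15
Statement is TRUE → Kate tells the truth → Knight

Knight


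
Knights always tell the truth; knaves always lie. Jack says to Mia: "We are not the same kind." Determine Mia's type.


Jack says: "We are not the same kind."
Case 1: Jack is a Knight (truth-teller)
  Statement is true → they ARE different → Mia is a Knave
Case 2: Jack is a Knave (liar)
  Statement is false → they are NOT different → Mia is a Knave
In both cases, Mia is a Knave.

Knave


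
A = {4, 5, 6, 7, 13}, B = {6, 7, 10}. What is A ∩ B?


A = {4, 5, 6, 7, 13}
B = {6, 7, 10}
Operation: intersection
Elements in both: 6, 7

{6, 7}


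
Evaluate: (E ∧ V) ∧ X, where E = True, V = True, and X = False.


E = True, V = True, X = False
Step 1: E ∧ V = True AND True = True
Step 2: True ∧ X = True AND False = False
AND is true only when ALL operands are true.

False


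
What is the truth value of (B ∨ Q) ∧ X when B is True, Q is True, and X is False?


B = True, Q = True, X = False
Step 1: B ∨ Q = True OR True = True
Step 2: True ∧ X = True AND False = False
OR is true when at least one operand is true; AND requires both.

False


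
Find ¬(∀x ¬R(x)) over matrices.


Original: ∀x ¬R(x)
Rule: ¬∀→∃, ¬∃→∀, negate predicate.
Negation: ∃x R(x)

∃x R(x)


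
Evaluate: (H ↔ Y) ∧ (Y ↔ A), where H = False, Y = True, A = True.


H = False, Y = True, A = True
Step 1: H ↔ Y is true when H and Y have the same value. Result: False
Step 2: Y ↔ A is true when Y and A have the same value. Result: True
Step 3: False ∧ True = False

False


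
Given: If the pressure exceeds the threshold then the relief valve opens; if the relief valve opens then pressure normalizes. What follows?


Hypothetical syllogism: P → Q, Q → R ⊢ P → R
Premise 1: the pressure exceeds the threshold → the relief valve opens
Premise 2: the relief valve opens → pressure normalizes
Chain the implications: the middle term (the relief valve opens) links the two.
Conclusion: If the pressure exceeds the threshold, then pressure normalizes.

If the pressure exceeds the threshold, then pressure normalizes.


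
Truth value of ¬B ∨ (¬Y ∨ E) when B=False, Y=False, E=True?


B = False, Y = False, E = True
Expression: ¬B ∨ (¬Y ∨ E)
Step 1: ¬Y = NOT False = True
Step 2: ¬Y ∨ E = True OR True = True
Step 3: ¬B = NOT False = True
Step 4: (True) ∨ (True) = True OR True = True

True


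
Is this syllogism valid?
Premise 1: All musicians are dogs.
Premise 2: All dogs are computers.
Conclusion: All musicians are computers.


Premise 1: All musicians are dogs.
Premise 2: All dogs are computers.
Conclusion: All musicians are computers.
Barbara syllogism (AAA-1): All A are B, All B are C → All A are C.
Middle term (dogs) distributed in premise 2.

Valid


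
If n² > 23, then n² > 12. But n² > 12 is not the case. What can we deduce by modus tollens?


Modus tollens: P → Q, ¬Q ⊢ ¬P
P: n² > 23
Q: n² > 12
We have P → Q and Q is false.
By modus tollens, P must be false.

It is not the case that n² > 23


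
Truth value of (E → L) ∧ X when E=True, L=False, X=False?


E = True, L = False, X = False
Expression: (E → L) ∧ X
Step 1: E → L = True → False (false only if E=True, L=False) = False
Step 2: (False) ∧ X = False AND False = False

False


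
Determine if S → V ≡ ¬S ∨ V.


Expression 1: S → V
Expression 2: ¬S ∨ V
Truth table (S V | Expr1 Expr2):
  T T |   T     T
  T F |   F     F
  F T |   T     T
  F F |   T     T
All 4 rows agree, so the expressions are logically equivalent.

Yes


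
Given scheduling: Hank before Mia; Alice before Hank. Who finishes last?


Constraints: Hank before Mia; Alice before Hank
The last task can have nothing scheduled after it, so it must never appear on the left of a 'before'.
Tasks appearing before some other task: Hank, Alice.
The only task not in that list is Mia → it is last.

Mia


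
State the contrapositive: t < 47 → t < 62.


Original: If t < 47, then t < 62
Contrapositive: If ¬Q, then ¬P
Negate Q: not (t < 62)
Negate P: not (t < 47)

If not (t < 62), then not (t < 47).


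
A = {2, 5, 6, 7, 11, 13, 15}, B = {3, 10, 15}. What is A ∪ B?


A = {2, 5, 6, 7, 11, 13, 15}
B = {3, 10, 15}
Operation: union
All elements combined: 2, 3, 5, 6, 7, 10, 11, 13, 15

{2, 3, 5, 6, 7, 10, 11, 13, 15}


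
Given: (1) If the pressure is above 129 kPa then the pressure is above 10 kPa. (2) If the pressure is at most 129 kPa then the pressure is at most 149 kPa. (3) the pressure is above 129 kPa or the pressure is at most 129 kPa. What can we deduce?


Constructive dilemma: (P → Q) ∧ (R → S), P ∨ R ⊢ Q ∨ S
Premise 1: the pressure is above 129 kPa → the pressure is above 10 kPa
Premise 2: the pressure is at most 129 kPa → the pressure is at most 149 kPa
Premise 3: the pressure is above 129 kPa ∨ the pressure is at most 129 kPa
Case 1: Assuming the pressure is above 129 kPa, then by Premise 1, the pressure is above 10 kPa.
Case 2: Assuming the pressure is at most 129 kPa, then by Premise 2, the pressure is at most 149 kPa.
Since one of the pressure is above 129 kPa or the pressure is at most 129 kPa must hold, we get the pressure is above 10 kPa or the pressure is at most 149 kPa.

The pressure is above 10 kPa or the pressure is at most 149 kPa.


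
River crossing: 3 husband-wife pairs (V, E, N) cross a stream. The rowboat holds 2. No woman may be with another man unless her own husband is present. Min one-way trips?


Label couples V, E, N (H = husband, W = wife).
Counting alone: 6 people, the rowboat carries 2 and someone must bring it back, so each round trip nets at most +1 on the far side until the last crossing → at least 9 trips. The jealousy constraint makes 9 impossible; the shortest valid schedule has 11:
1. WV+WE →  (far: WV,WE; near: HV,HE,HN,WN)
2. WV ←       (far: WE; near: HV,HE,HN,WV,WN)
3. WV+WN →  (far: WV,WE,WN; near: HV,HE,HN)
4. WV ←       (far: WE,WN; near: HV,HE,HN,WV)
5. HE+HN →  (far: HE,WE,HN,WN; near: HV,WV)
6. HE+WE ←  (far: HN,WN; near: HV,WV,HE,WE)
7. HV+HE →  (far: HV,HE,HN,WN; near: WV,WE)
8. WN ←       (far: HV,HE,HN; near: WV,WE,WN)
9. WV+WE →  (far: HV,WV,HE,WE,HN; near: WN)
10. HN ←      (far: HV,WV,HE,WE; near: HN,WN)
11. HN+WN → (far: all six; near: empty)
In every state each wife is either with her husband or with no other man.
Minimum trips = 11

11


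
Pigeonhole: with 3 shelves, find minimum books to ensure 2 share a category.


Pigeonhole: to guarantee k in one of n categories, need (k-1)×n + 1.
k = 2, n = 3
Minimum = (2-1) × 3 + 1 = 1 × 3 + 1

4


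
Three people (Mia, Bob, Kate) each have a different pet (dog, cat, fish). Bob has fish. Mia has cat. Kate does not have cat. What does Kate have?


From clues:
  Bob → fish
  Mia → cat
By elimination, Kate gets the remaining.

dog


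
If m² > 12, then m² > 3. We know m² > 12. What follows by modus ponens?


Modus ponens: P → Q, P ⊢ Q
P: m² > 12
Q: m² > 3
We have P → Q and P is true.
By modus ponens, Q must be true.

m² > 3


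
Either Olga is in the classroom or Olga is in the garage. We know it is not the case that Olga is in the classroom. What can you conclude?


Disjunctive syllogism: P ∨ Q, ¬P ⊢ Q
Disjunction: Olga is in the classroom ∨ Olga is in the garage
We know it is not the case that Olga is in the classroom.
By disjunctive syllogism, the other disjunct must be true.

Olga is in the garage


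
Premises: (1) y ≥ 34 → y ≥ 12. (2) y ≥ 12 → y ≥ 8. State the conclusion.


Hypothetical syllogism: P → Q, Q → R ⊢ P → R
Premise 1: y ≥ 34 → y ≥ 12
Premise 2: y ≥ 12 → y ≥ 8
Chain the implications: the middle term (y ≥ 12) links the two.
Conclusion: If y ≥ 34, then y ≥ 8.

If y ≥ 34, then y ≥ 8.


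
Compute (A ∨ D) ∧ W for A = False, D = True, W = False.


A = False, D = True, W = False
Step 1: A ∨ D = False OR True = True
Step 2: True ∧ W = True AND False = False
OR is true when at least one operand is true; AND requires both.

False


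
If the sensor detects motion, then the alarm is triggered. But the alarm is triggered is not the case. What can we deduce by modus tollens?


Modus tollens: P → Q, ¬Q ⊢ ¬P
P: the sensor detects motion
Q: the alarm is triggered
We have P → Q and Q is false.
By modus tollens, P must be false.

It is not the case that the sensor detects motion


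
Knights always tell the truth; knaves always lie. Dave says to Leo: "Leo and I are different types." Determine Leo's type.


Dave says: "Leo and I are different types."
Case 1: Dave is a Knight (truth-teller)
  Statement is true → they ARE different → Leo is a Knave
Case 2: Dave is a Knave (liar)
  Statement is false → they are NOT different → Leo is a Knave
In both cases, Leo is a Knave.

Knave


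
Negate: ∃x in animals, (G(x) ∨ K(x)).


Original: ∃x (G(x) ∨ K(x))
Rule: ¬∀→∃, ¬∃→∀, negate predicate.
Negation: ∀x (¬G(x) ∧ ¬K(x))

∀x (¬G(x) ∧ ¬K(x))


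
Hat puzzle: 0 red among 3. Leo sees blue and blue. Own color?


Total red = 0, seen red = 0
Own red = 0 - 0 = 0
Leo's hat is blue.

blue


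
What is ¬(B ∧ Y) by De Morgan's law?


De Morgan's law: ¬(P ∧ Q) ≡ ¬P ∨ ¬Q
¬(B ∧ Y) = ¬B ∨ ¬Y

¬B ∨ ¬Y


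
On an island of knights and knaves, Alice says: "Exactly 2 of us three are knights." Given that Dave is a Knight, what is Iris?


Alice claims exactly 2 knights among Alice, Dave, Iris.
Given: Dave is a Knight.

Case 1: Alice is a Knight (tells truth)
  Then exactly 2 of the three are knights.
  Counting Alice, Dave: 2 knight(s) so far. Need 0 more → Iris = Knave.
Case 2: Alice is a Knave (lies)
  Then the count is NOT 2.
  If Iris = Knight, count = 2 = 2 → claim would be true, contradicts lie.
  If Iris = Knave, count = 1 ≠ 2 → lie confirmed ✓

Iris is a Knave.

Knave


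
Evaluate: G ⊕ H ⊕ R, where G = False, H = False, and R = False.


G = False, H = False, R = False
Step 1: G ⊕ H = False XOR False = False
Step 2: False ⊕ R = False XOR False = False
XOR is true when an odd number of operands are true.

False


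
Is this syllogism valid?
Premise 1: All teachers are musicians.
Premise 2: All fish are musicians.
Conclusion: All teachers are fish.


Premise 1: All teachers are musicians.
Premise 2: All fish are musicians.
Conclusion: All teachers are fish.
Fallacy: undistributed middle. musicians is predicate in both.
Counterexample: teachers and fish could be disjoint subsets of musicians.

Invalid


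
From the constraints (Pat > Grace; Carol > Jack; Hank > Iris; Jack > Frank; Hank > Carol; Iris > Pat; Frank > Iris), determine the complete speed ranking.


Constraints: Pat > Grace; Carol > Jack; Hank > Iris; Jack > Frank; Hank > Carol; Iris > Pat; Frank > Iris
Method: at each step, the next-highest is the one remaining person who never appears on the smaller side of a constraint between remaining people.
  Step 1: remaining {Carol, Pat, Grace, Iris, Frank, Jack, Hank}; on the smaller side: {Carol, Pat, Grace, Iris, Frank, Jack} → Hank is next (Hank > Iris; Hank > Carol).
  Step 2: remaining {Carol, Pat, Grace, Iris, Frank, Jack}; on the smaller side: {Pat, Grace, Iris, Frank, Jack} → Carol is next (Carol > Jack).
  Step 3: remaining {Pat, Grace, Iris, Frank, Jack}; on the smaller side: {Pat, Grace, Iris, Frank} → Jack is next (Jack > Frank).
  Step 4: remaining {Pat, Grace, Iris, Frank}; on the smaller side: {Pat, Grace, Iris} → Frank is next (Frank > Iris).
  Step 5: remaining {Pat, Grace, Iris}; on the smaller side: {Pat, Grace} → Iris is next (Iris > Pat).
  Step 6: remaining {Pat, Grace}; on the smaller side: {Grace} → Pat is next (Pat > Grace).
  Step 7: only Grace remains → lowest.
Final ranking (highest to lowest):

Hank > Carol > Jack > Frank > Iris > Pat > Grace


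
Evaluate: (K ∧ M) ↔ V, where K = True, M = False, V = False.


K = True, M = False, V = False
Step 1: K ∧ M = True AND False = False
Step 2: (False) ↔ V: true when both sides have same truth value.
Result: False ↔ False = True

True


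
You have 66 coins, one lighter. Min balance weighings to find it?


Each weighing has 3 outcomes (left heavy / balance / right heavy), so k weighings distinguish at most 3^k cases; splitting into three near-equal groups achieves this.
Need 3^k ≥ 66: 3^3 = 27 < 66 ≤ 3^4 = 81
k = ⌈log₃(66)⌉ = 4

4
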